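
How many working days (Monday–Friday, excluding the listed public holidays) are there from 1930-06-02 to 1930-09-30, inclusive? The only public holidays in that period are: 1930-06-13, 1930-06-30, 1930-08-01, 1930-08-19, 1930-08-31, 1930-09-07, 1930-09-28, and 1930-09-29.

1930-06-02 is a Monday.
That's 121 days from start to end, counting both.
121 = 7 × 17 + 2, so there are 17 full weeks plus 2 extra days.
Each full week contributes 5 weekdays (Mon–Fri): 17 × 5 = 85.
The 2 extra days are Mon, Tue — 2 of them qualify.
Total: 85 + 2 = 87.
Holidays: 1930-06-13 (Fri); 1930-06-30 (Mon); 1930-08-01 (Fri); 1930-08-19 (Tue); 1930-08-31 (Sun); 1930-09-07 (Sun); 1930-09-28 (Sun); 1930-09-29 (Mon).
5 of the 8 holidays fall on weekdays; the rest are weekends and were already excluded.
Business days: 87 − 5 = 82.

82 working days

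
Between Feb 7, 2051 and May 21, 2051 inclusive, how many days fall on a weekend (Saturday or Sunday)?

Feb 7, 2051 is a Tuesday.
That's 104 days from start to end, counting both.
104 = 7 × 14 + 6, so there are 14 full weeks plus 6 extra days.
Each full week contributes 2 weekend days (Sat, Sun): 14 × 2 = 28.
The 6 extra days are Tuesday, Wednesday, Thursday, Friday, Saturday, Sunday — 2 of them qualify.
Total: 28 + 2 = 30.

30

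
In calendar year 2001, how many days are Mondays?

January 1, 2001 is a Monday.
From January 1, 2001 to December 31, 2001 is 365 days inclusive.
365 = 7 × 52 + 1, so there are 52 full weeks plus 1 extra day.
Each full week contributes one Monday: 52 so far.
The 1 extra day is Mon — 1 of them qualifies.
Total: 52 + 1 = 53.

53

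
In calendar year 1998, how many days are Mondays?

52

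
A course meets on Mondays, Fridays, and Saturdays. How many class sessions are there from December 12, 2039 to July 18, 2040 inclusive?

94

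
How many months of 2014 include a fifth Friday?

4

A month has five Fridays exactly when Friday falls within its first (length − 28) days.
Jan: 31 days, starts Wed → 5 of Wed, Thu, Fri ✓
Feb: 28 days, starts Sat → 5 of (none)
Mar: 31 days, starts Sat → 5 of Sat, Sun, Mon
Apr: 30 days, starts Tue → 5 of Tue, Wed
May: 31 days, starts Thu → 5 of Thu, Fri, Sat ✓
Jun: 30 days, starts Sun → 5 of Sun, Mon
Jul: 31 days, starts Tue → 5 of Tue, Wed, Thu
Aug: 31 days, starts Fri → 5 of Fri, Sat, Sun ✓
Sep: 30 days, starts Mon → 5 of Mon, Tue
Oct: 31 days, starts Wed → 5 of Wed, Thu, Fri ✓
Nov: 30 days, starts Sat → 5 of Sat, Sun
Dec: 31 days, starts Mon → 5 of Mon, Tue, Wed
Months with five Fridays: Jan, May, Aug, Oct.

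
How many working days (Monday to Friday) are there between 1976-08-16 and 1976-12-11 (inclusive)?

1976-08-16 is a Monday.
That's 118 days from start to end, counting both.
118 = 7 × 16 + 6, so there are 16 full weeks plus 6 extra days.
Each full week contributes 5 weekdays (Mon–Fri): 16 × 5 = 80.
The 6 extra days are Monday, Tuesday, Wednesday, Thursday, Friday, Saturday — 5 of them qualify.
Total: 80 + 5 = 85.

85 weekdays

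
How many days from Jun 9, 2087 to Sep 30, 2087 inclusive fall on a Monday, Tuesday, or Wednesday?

Jun 9, 2087 is a Monday.
The range spans 114 days (inclusive of both endpoints).
114 = 7 × 16 + 2, so there are 16 full weeks plus 2 extra days.
Each full week contributes 3 days from the set (Mon, Tue, Wed): 16 × 3 = 48.
The 2 extra days are Monday, Tuesday — 2 of them qualify.
Total: 48 + 2 = 50.

50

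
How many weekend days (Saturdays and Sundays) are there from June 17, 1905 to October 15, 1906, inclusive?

140

June 17, 1905 is a Saturday.
The range spans 486 days (inclusive of both endpoints).
486 = 7 × 69 + 3, so there are 69 full weeks plus 3 extra days.
Each full week contributes 2 weekend days (Sat, Sun): 69 × 2 = 138.
The 3 extra days are Saturday, Sunday, Monday — 2 of them qualify.
Total: 138 + 2 = 140.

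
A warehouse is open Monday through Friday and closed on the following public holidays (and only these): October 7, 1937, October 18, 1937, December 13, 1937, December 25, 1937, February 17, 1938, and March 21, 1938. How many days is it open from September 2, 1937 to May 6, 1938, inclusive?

172 working days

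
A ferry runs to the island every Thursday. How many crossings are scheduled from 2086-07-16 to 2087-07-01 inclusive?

50 Thursdays

2086-07-16 is a Tuesday.
From 2086-07-16 to 2087-07-01 is 351 days inclusive.
351 = 7 × 50 + 1, so there are 50 full weeks plus 1 extra day.
Each full week contributes one Thursday: 50 so far.
The 1 extra day is Tuesday — none qualify.
Total: 50 + 0 = 50.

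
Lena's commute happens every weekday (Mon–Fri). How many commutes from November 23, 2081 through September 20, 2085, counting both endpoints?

999

November 23, 2081 is a Sunday.
That's 1398 days from start to end, counting both.
1398 = 7 × 199 + 5, so there are 199 full weeks plus 5 extra days.
Each full week contributes 5 weekdays (Mon–Fri): 199 × 5 = 995.
The 5 extra days are Sun, Mon, Tue, Wed, Thu — 4 of them qualify.
Total: 995 + 4 = 999.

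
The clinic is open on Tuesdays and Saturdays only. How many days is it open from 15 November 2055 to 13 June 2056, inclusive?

15 November 2055 is a Monday.
That's 212 days from start to end, counting both.
212 = 7 × 30 + 2, so there are 30 full weeks plus 2 extra days.
Each full week contributes 2 days from the set (Tue, Sat): 30 × 2 = 60.
The 2 extra days are Monday, Tuesday — 1 of them qualifies.
Total: 60 + 1 = 61.

61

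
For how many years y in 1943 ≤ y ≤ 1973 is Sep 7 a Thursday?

Day of week of September 7 in each year:
1943: Tue, 1944: Thu ✓, 1945: Fri, 1946: Sat, 1947: Sun, 1948: Tue, 1949: Wed, 1950: Thu ✓, 1951: Fri, 1952: Sun, 1953: Mon, 1954: Tue, 1955: Wed, 1956: Fri, 1957: Sat, 1958: Sun, 1959: Mon, 1960: Wed, 1961: Thu ✓, 1962: Fri, 1963: Sat, 1964: Mon, 1965: Tue, 1966: Wed, 1967: Thu ✓, 1968: Sat, 1969: Sun, 1970: Mon, 1971: Tue, 1972: Thu ✓, 1973: Fri
Thursdays: 1944, 1950, 1961, 1967, 1972.

5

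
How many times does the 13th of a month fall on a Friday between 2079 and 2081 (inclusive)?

Friday-the-13ths by year:
2079: Jan, Oct
2080: Sep, Dec
2081: Jun

5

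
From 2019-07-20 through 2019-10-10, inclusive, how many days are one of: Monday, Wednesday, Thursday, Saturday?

48

2019-07-20 is a Saturday.
From 2019-07-20 to 2019-10-10 is 83 days inclusive.
83 = 7 × 11 + 6, so there are 11 full weeks plus 6 extra days.
Each full week contributes 4 days from the set (Mon, Wed, Thu, Sat): 11 × 4 = 44.
The 6 extra days are Saturday, Sunday, Monday, Tuesday, Wednesday, Thursday — 4 of them qualify.
Total: 44 + 4 = 48.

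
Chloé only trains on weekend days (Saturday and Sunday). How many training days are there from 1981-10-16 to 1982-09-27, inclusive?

1981-10-16 is a Friday.
From 1981-10-16 to 1982-09-27 is 347 days inclusive.
347 = 7 × 49 + 4, so there are 49 full weeks plus 4 extra days.
Each full week contributes 2 weekend days (Sat, Sun): 49 × 2 = 98.
The 4 extra days are Friday, Saturday, Sunday, Monday — 2 of them qualify.
Total: 98 + 2 = 100.

100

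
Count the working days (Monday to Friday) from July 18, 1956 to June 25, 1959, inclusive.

July 18, 1956 is a Wednesday.
That's 1073 days from start to end, counting both.
1073 = 7 × 153 + 2, so there are 153 full weeks plus 2 extra days.
Each full week contributes 5 weekdays (Mon–Fri): 153 × 5 = 765.
The 2 extra days are Wed, Thu — 2 of them qualify.
Total: 765 + 2 = 767.

767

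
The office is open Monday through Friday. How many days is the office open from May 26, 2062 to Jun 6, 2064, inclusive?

531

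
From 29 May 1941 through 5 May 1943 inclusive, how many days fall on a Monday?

101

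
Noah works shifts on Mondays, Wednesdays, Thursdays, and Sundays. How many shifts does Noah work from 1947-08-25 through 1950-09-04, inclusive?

1947-08-25 is a Monday.
That's 1107 days from start to end, counting both.
1107 = 7 × 158 + 1, so there are 158 full weeks plus 1 extra day.
Each full week contributes 4 days from the set (Mon, Wed, Thu, Sun): 158 × 4 = 632.
The 1 extra day is Monday — 1 of them qualifies.
Total: 632 + 1 = 633.

633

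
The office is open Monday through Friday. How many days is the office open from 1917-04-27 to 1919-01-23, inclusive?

455

1917-04-27 is a Friday.
From 1917-04-27 to 1919-01-23 is 637 days inclusive.
637 = 7 × 91, so the span is exactly 91 full weeks.
Each full week contributes 5 weekdays (Mon–Fri): 91 × 5 = 455.
Total: 455.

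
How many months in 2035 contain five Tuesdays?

A month has five Tuesdays exactly when Tuesday falls within its first (length − 28) days.
Jan: 31 days, starts Mon → 5 of Mon, Tue, Wed ✓
Feb: 28 days, starts Thu → 5 of (none)
Mar: 31 days, starts Thu → 5 of Thu, Fri, Sat
Apr: 30 days, starts Sun → 5 of Sun, Mon
May: 31 days, starts Tue → 5 of Tue, Wed, Thu ✓
Jun: 30 days, starts Fri → 5 of Fri, Sat
Jul: 31 days, starts Sun → 5 of Sun, Mon, Tue ✓
Aug: 31 days, starts Wed → 5 of Wed, Thu, Fri
Sep: 30 days, starts Sat → 5 of Sat, Sun
Oct: 31 days, starts Mon → 5 of Mon, Tue, Wed ✓
Nov: 30 days, starts Thu → 5 of Thu, Fri
Dec: 31 days, starts Sat → 5 of Sat, Sun, Mon
Months with five Tuesdays: Jan, May, Jul, Oct.

4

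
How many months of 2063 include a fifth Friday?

A month has five Fridays exactly when Friday falls within its first (length − 28) days.
Jan: 31 days, starts Mon → 5 of Mon, Tue, Wed
Feb: 28 days, starts Thu → 5 of (none)
Mar: 31 days, starts Thu → 5 of Thu, Fri, Sat ✓
Apr: 30 days, starts Sun → 5 of Sun, Mon
May: 31 days, starts Tue → 5 of Tue, Wed, Thu
Jun: 30 days, starts Fri → 5 of Fri, Sat ✓
Jul: 31 days, starts Sun → 5 of Sun, Mon, Tue
Aug: 31 days, starts Wed → 5 of Wed, Thu, Fri ✓
Sep: 30 days, starts Sat → 5 of Sat, Sun
Oct: 31 days, starts Mon → 5 of Mon, Tue, Wed
Nov: 30 days, starts Thu → 5 of Thu, Fri ✓
Dec: 31 days, starts Sat → 5 of Sat, Sun, Mon
Months with five Fridays: Mar, Jun, Aug, Nov.

4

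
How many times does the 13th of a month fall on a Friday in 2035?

2

The 13th falls on a Friday when the month's 13th has weekday Fri.
Jan 13 is Sat; Feb 13 is Tue; Mar 13 is Tue; Apr 13 is Fri ✓; May 13 is Sun; Jun 13 is Wed; Jul 13 is Fri ✓; Aug 13 is Mon; Sep 13 is Thu; Oct 13 is Sat; Nov 13 is Tue; Dec 13 is Thu.
Friday the 13ths: Apr, Jul.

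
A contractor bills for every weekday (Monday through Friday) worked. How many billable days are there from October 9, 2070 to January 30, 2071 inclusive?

October 9, 2070 is a Thursday.
That's 114 days from start to end, counting both.
114 = 7 × 16 + 2, so there are 16 full weeks plus 2 extra days.
Each full week contributes 5 weekdays (Mon–Fri): 16 × 5 = 80.
The 2 extra days are Thu, Fri — 2 of them qualify.
Total: 80 + 2 = 82.

82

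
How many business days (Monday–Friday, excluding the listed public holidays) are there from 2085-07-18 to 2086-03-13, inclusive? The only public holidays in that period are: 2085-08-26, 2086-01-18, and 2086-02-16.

2085-07-18 is a Wednesday.
From 2085-07-18 to 2086-03-13 is 239 days inclusive.
239 = 7 × 34 + 1, so there are 34 full weeks plus 1 extra day.
Each full week contributes 5 weekdays (Mon–Fri): 34 × 5 = 170.
The 1 extra day is Wednesday — 1 of them qualifies.
Total: 170 + 1 = 171.
Holidays: 2085-08-26 (Sun); 2086-01-18 (Fri); 2086-02-16 (Sat).
1 of the 3 holidays fall on weekdays; the rest are weekends and were already excluded.
Business days: 171 − 1 = 170.

170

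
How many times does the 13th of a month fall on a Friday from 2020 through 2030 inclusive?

Friday-the-13ths by year:
2020: Mar, Nov
2021: Aug
2022: May
2023: Jan, Oct
2024: Sep, Dec
2025: Jun
2026: Feb, Mar, Nov
2027: Aug
2028: Oct
2029: Apr, Jul
2030: Sep, Dec

18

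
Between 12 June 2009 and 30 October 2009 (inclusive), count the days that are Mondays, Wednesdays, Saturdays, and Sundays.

12 June 2009 is a Friday.
The range spans 141 days (inclusive of both endpoints).
141 = 7 × 20 + 1, so there are 20 full weeks plus 1 extra day.
Each full week contributes 4 days from the set (Mon, Wed, Sat, Sun): 20 × 4 = 80.
The 1 extra day is Fri — none qualify.
Total: 80 + 0 = 80.

80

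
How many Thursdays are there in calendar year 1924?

Jan 1, 1924 is a Tuesday.
From Jan 1, 1924 to Dec 31, 1924 is 366 days inclusive.
366 = 7 × 52 + 2, so there are 52 full weeks plus 2 extra days.
Each full week contributes one Thursday: 52 so far.
The 2 extra days are Tue, Wed — none qualify.
Total: 52 + 0 = 52.

52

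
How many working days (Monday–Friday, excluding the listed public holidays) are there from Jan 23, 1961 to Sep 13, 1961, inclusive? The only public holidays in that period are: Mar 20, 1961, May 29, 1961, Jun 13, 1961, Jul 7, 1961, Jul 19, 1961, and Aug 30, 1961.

162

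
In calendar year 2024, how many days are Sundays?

52

2024-01-01 is a Monday.
From 2024-01-01 to 2024-12-31 is 366 days inclusive.
366 = 7 × 52 + 2, so there are 52 full weeks plus 2 extra days.
Each full week contributes one Sunday: 52 so far.
The 2 extra days are Monday, Tuesday — none qualify.
Total: 52 + 0 = 52.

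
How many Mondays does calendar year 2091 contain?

1 January 2091 is a Monday.
That's 365 days from start to end, counting both.
365 = 7 × 52 + 1, so there are 52 full weeks plus 1 extra day.
Each full week contributes one Monday: 52 so far.
The 1 extra day is Mon — 1 of them qualifies.
Total: 52 + 1 = 53.

53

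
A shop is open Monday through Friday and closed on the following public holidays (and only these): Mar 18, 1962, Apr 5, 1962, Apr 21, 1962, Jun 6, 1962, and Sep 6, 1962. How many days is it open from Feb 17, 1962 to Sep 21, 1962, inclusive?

Feb 17, 1962 is a Saturday.
That's 217 days from start to end, counting both.
217 = 7 × 31, so the span is exactly 31 full weeks.
Each full week contributes 5 weekdays (Mon–Fri): 31 × 5 = 155.
Total: 155.
Holidays: Mar 18, 1962 (Sun); Apr 5, 1962 (Thu); Apr 21, 1962 (Sat); Jun 6, 1962 (Wed); Sep 6, 1962 (Thu).
3 of the 5 holidays fall on weekdays; the rest are weekends and were already excluded.
Business days: 155 − 3 = 152.

152 business days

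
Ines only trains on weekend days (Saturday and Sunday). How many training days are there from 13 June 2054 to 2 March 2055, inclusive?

76

13 June 2054 is a Saturday.
That's 263 days from start to end, counting both.
263 = 7 × 37 + 4, so there are 37 full weeks plus 4 extra days.
Each full week contributes 2 weekend days (Sat, Sun): 37 × 2 = 74.
The 4 extra days are Saturday, Sunday, Monday, Tuesday — 2 of them qualify.
Total: 74 + 2 = 76.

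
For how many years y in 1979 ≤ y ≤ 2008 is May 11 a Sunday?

Day of week of May 11 in each year:
1979: Fri, 1980: Sun ✓, 1981: Mon, 1982: Tue, 1983: Wed, 1984: Fri, 1985: Sat, 1986: Sun ✓, 1987: Mon, 1988: Wed, 1989: Thu, 1990: Fri, 1991: Sat, 1992: Mon, 1993: Tue, 1994: Wed, 1995: Thu, 1996: Sat, 1997: Sun ✓, 1998: Mon, 1999: Tue, 2000: Thu, 2001: Fri, 2002: Sat, 2003: Sun ✓, 2004: Tue, 2005: Wed, 2006: Thu, 2007: Fri, 2008: Sun ✓
Sundays: 1980, 1986, 1997, 2003, 2008.

5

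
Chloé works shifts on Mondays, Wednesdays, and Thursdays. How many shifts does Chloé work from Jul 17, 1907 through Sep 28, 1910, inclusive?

Jul 17, 1907 is a Wednesday.
The range spans 1170 days (inclusive of both endpoints).
1170 = 7 × 167 + 1, so there are 167 full weeks plus 1 extra day.
Each full week contributes 3 days from the set (Mon, Wed, Thu): 167 × 3 = 501.
The 1 extra day is Wednesday — 1 of them qualifies.
Total: 501 + 1 = 502.

502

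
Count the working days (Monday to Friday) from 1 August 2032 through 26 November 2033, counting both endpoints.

345 weekdays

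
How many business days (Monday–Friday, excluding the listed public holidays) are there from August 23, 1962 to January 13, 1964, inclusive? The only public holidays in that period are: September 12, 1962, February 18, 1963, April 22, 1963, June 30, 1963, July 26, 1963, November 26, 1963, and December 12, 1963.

August 23, 1962 is a Thursday.
From August 23, 1962 to January 13, 1964 is 509 days inclusive.
509 = 7 × 72 + 5, so there are 72 full weeks plus 5 extra days.
Each full week contributes 5 weekdays (Mon–Fri): 72 × 5 = 360.
The 5 extra days are Thursday, Friday, Saturday, Sunday, Monday — 3 of them qualify.
Total: 360 + 3 = 363.
Holidays: September 12, 1962 (Wed); February 18, 1963 (Mon); April 22, 1963 (Mon); June 30, 1963 (Sun); July 26, 1963 (Fri); November 26, 1963 (Tue); December 12, 1963 (Thu).
6 of the 7 holidays fall on weekdays; the rest are weekends and were already excluded.
Business days: 363 − 6 = 357.

357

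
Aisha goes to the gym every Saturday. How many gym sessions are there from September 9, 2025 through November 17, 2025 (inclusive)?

10

September 9, 2025 is a Tuesday.
The range spans 70 days (inclusive of both endpoints).
70 = 7 × 10, so the span is exactly 10 full weeks.
Each full week contributes one Saturday: 10 so far.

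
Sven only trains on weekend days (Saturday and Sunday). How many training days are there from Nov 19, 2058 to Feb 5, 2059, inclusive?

22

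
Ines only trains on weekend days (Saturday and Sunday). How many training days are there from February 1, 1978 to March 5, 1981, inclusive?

February 1, 1978 is a Wednesday.
That's 1129 days from start to end, counting both.
1129 = 7 × 161 + 2, so there are 161 full weeks plus 2 extra days.
Each full week contributes 2 weekend days (Sat, Sun): 161 × 2 = 322.
The 2 extra days are Wednesday, Thursday — none qualify.
Total: 322 + 0 = 322.

322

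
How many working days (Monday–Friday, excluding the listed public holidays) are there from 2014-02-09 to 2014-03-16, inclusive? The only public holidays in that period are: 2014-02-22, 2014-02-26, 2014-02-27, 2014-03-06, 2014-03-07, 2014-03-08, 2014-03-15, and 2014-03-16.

21 working days

2014-02-09 is a Sunday.
That's 36 days from start to end, counting both.
36 = 7 × 5 + 1, so there are 5 full weeks plus 1 extra day.
Each full week contributes 5 weekdays (Mon–Fri): 5 × 5 = 25.
The 1 extra day is Sunday — none qualify.
Total: 25 + 0 = 25.
Holidays: 2014-02-22 (Sat); 2014-02-26 (Wed); 2014-02-27 (Thu); 2014-03-06 (Thu); 2014-03-07 (Fri); 2014-03-08 (Sat); 2014-03-15 (Sat); 2014-03-16 (Sun).
4 of the 8 holidays fall on weekdays; the rest are weekends and were already excluded.
Business days: 25 − 4 = 21.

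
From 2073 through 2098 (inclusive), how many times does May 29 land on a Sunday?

3

Day of week of May 29 in each year:
2073: Mon, 2074: Tue, 2075: Wed, 2076: Fri, 2077: Sat, 2078: Sun ✓, 2079: Mon, 2080: Wed, 2081: Thu, 2082: Fri, 2083: Sat, 2084: Mon, 2085: Tue, 2086: Wed, 2087: Thu, 2088: Sat, 2089: Sun ✓, 2090: Mon, 2091: Tue, 2092: Thu, 2093: Fri, 2094: Sat, 2095: Sun ✓, 2096: Tue, 2097: Wed, 2098: Thu
Sundays: 2078, 2089, 2095.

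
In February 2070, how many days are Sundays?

1 February 2070 is a Saturday.
That's 28 days from start to end, counting both.
28 = 7 × 4, so the span is exactly 4 full weeks.
Each full week contributes one Sunday: 4 so far.

4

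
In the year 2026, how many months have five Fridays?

4

A month has five Fridays exactly when Friday falls within its first (length − 28) days.
Jan: 31 days, starts Thu → 5 of Thu, Fri, Sat ✓
Feb: 28 days, starts Sun → 5 of (none)
Mar: 31 days, starts Sun → 5 of Sun, Mon, Tue
Apr: 30 days, starts Wed → 5 of Wed, Thu
May: 31 days, starts Fri → 5 of Fri, Sat, Sun ✓
Jun: 30 days, starts Mon → 5 of Mon, Tue
Jul: 31 days, starts Wed → 5 of Wed, Thu, Fri ✓
Aug: 31 days, starts Sat → 5 of Sat, Sun, Mon
Sep: 30 days, starts Tue → 5 of Tue, Wed
Oct: 31 days, starts Thu → 5 of Thu, Fri, Sat ✓
Nov: 30 days, starts Sun → 5 of Sun, Mon
Dec: 31 days, starts Tue → 5 of Tue, Wed, Thu
Months with five Fridays: Jan, May, Jul, Oct.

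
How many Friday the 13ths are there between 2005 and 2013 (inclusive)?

Friday-the-13ths by year:
2005: May
2006: Jan, Oct
2007: Apr, Jul
2008: Jun
2009: Feb, Mar, Nov
2010: Aug
2011: May
2012: Jan, Apr, Jul
2013: Sep, Dec

16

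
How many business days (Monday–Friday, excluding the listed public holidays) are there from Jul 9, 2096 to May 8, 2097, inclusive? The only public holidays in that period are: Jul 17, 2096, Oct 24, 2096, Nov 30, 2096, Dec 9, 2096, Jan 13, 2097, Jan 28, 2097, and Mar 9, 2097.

214

Jul 9, 2096 is a Monday.
From Jul 9, 2096 to May 8, 2097 is 304 days inclusive.
304 = 7 × 43 + 3, so there are 43 full weeks plus 3 extra days.
Each full week contributes 5 weekdays (Mon–Fri): 43 × 5 = 215.
The 3 extra days are Monday, Tuesday, Wednesday — 3 of them qualify.
Total: 215 + 3 = 218.
Holidays: Jul 17, 2096 (Tue); Oct 24, 2096 (Wed); Nov 30, 2096 (Fri); Dec 9, 2096 (Sun); Jan 13, 2097 (Sun); Jan 28, 2097 (Mon); Mar 9, 2097 (Sat).
4 of the 7 holidays fall on weekdays; the rest are weekends and were already excluded.
Business days: 218 − 4 = 214.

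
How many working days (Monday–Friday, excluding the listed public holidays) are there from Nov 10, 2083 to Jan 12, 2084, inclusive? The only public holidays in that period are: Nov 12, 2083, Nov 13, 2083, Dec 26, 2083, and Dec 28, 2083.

44

Nov 10, 2083 is a Wednesday.
From Nov 10, 2083 to Jan 12, 2084 is 64 days inclusive.
64 = 7 × 9 + 1, so there are 9 full weeks plus 1 extra day.
Each full week contributes 5 weekdays (Mon–Fri): 9 × 5 = 45.
The 1 extra day is Wednesday — 1 of them qualifies.
Total: 45 + 1 = 46.
Holidays: Nov 12, 2083 (Fri); Nov 13, 2083 (Sat); Dec 26, 2083 (Sun); Dec 28, 2083 (Tue).
2 of the 4 holidays fall on weekdays; the rest are weekends and were already excluded.
Business days: 46 − 2 = 44.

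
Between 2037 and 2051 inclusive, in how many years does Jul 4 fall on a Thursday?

2

Day of week of July 4 in each year:
2037: Sat, 2038: Sun, 2039: Mon, 2040: Wed, 2041: Thu ✓, 2042: Fri, 2043: Sat, 2044: Mon, 2045: Tue, 2046: Wed, 2047: Thu ✓, 2048: Sat, 2049: Sun, 2050: Mon, 2051: Tue
Thursdays: 2041, 2047.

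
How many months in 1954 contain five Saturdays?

4

A month has five Saturdays exactly when Saturday falls within its first (length − 28) days.
Jan: 31 days, starts Fri → 5 of Fri, Sat, Sun ✓
Feb: 28 days, starts Mon → 5 of (none)
Mar: 31 days, starts Mon → 5 of Mon, Tue, Wed
Apr: 30 days, starts Thu → 5 of Thu, Fri
May: 31 days, starts Sat → 5 of Sat, Sun, Mon ✓
Jun: 30 days, starts Tue → 5 of Tue, Wed
Jul: 31 days, starts Thu → 5 of Thu, Fri, Sat ✓
Aug: 31 days, starts Sun → 5 of Sun, Mon, Tue
Sep: 30 days, starts Wed → 5 of Wed, Thu
Oct: 31 days, starts Fri → 5 of Fri, Sat, Sun ✓
Nov: 30 days, starts Mon → 5 of Mon, Tue
Dec: 31 days, starts Wed → 5 of Wed, Thu, Fri
Months with five Saturdays: Jan, May, Jul, Oct.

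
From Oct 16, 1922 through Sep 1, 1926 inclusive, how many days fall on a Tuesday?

Oct 16, 1922 is a Monday.
That's 1417 days from start to end, counting both.
1417 = 7 × 202 + 3, so there are 202 full weeks plus 3 extra days.
Each full week contributes one Tuesday: 202 so far.
The 3 extra days are Mon, Tue, Wed — 1 of them qualifies.
Total: 202 + 1 = 203.

203 Tuesdays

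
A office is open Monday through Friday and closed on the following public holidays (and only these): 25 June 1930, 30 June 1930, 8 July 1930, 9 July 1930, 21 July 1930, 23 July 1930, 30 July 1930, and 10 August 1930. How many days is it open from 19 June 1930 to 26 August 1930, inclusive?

19 June 1930 is a Thursday.
That's 69 days from start to end, counting both.
69 = 7 × 9 + 6, so there are 9 full weeks plus 6 extra days.
Each full week contributes 5 weekdays (Mon–Fri): 9 × 5 = 45.
The 6 extra days are Thu, Fri, Sat, Sun, Mon, Tue — 4 of them qualify.
Total: 45 + 4 = 49.
Holidays: 25 June 1930 (Wed); 30 June 1930 (Mon); 8 July 1930 (Tue); 9 July 1930 (Wed); 21 July 1930 (Mon); 23 July 1930 (Wed); 30 July 1930 (Wed); 10 August 1930 (Sun).
7 of the 8 holidays fall on weekdays; the rest are weekends and were already excluded.
Business days: 49 − 7 = 42.

42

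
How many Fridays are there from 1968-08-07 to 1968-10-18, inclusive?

11 Fridays

1968-08-07 is a Wednesday.
The range spans 73 days (inclusive of both endpoints).
73 = 7 × 10 + 3, so there are 10 full weeks plus 3 extra days.
Each full week contributes one Friday: 10 so far.
The 3 extra days are Wed, Thu, Fri — 1 of them qualifies.
Total: 10 + 1 = 11.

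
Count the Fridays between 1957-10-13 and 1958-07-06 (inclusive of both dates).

38

1957-10-13 is a Sunday.
From 1957-10-13 to 1958-07-06 is 267 days inclusive.
267 = 7 × 38 + 1, so there are 38 full weeks plus 1 extra day.
Each full week contributes one Friday: 38 so far.
The 1 extra day is Sunday — none qualify.
Total: 38 + 0 = 38.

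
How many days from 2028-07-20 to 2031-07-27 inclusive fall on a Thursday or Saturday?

2028-07-20 is a Thursday.
That's 1103 days from start to end, counting both.
1103 = 7 × 157 + 4, so there are 157 full weeks plus 4 extra days.
Each full week contributes 2 days from the set (Thu, Sat): 157 × 2 = 314.
The 4 extra days are Thu, Fri, Sat, Sun — 2 of them qualify.
Total: 314 + 2 = 316.

316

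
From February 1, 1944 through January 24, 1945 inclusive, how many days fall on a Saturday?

51

February 1, 1944 is a Tuesday.
The range spans 359 days (inclusive of both endpoints).
359 = 7 × 51 + 2, so there are 51 full weeks plus 2 extra days.
Each full week contributes one Saturday: 51 so far.
The 2 extra days are Tue, Wed — none qualify.
Total: 51 + 0 = 51.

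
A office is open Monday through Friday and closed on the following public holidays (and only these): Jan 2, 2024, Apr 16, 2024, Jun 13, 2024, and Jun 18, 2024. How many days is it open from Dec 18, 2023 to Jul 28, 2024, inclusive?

Dec 18, 2023 is a Monday.
That's 224 days from start to end, counting both.
224 = 7 × 32, so the span is exactly 32 full weeks.
Each full week contributes 5 weekdays (Mon–Fri): 32 × 5 = 160.
Total: 160.
Holidays: Jan 2, 2024 (Tue); Apr 16, 2024 (Tue); Jun 13, 2024 (Thu); Jun 18, 2024 (Tue).
All 4 holidays fall on weekdays, so subtract 4.
Business days: 160 − 4 = 156.

156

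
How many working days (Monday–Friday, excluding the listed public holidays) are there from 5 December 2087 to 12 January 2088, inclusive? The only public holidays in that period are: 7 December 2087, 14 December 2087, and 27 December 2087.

5 December 2087 is a Friday.
The range spans 39 days (inclusive of both endpoints).
39 = 7 × 5 + 4, so there are 5 full weeks plus 4 extra days.
Each full week contributes 5 weekdays (Mon–Fri): 5 × 5 = 25.
The 4 extra days are Fri, Sat, Sun, Mon — 2 of them qualify.
Total: 25 + 2 = 27.
Holidays: 7 December 2087 (Sun); 14 December 2087 (Sun); 27 December 2087 (Sat).
None of the 3 holidays fall on a weekday, so nothing to subtract.
Business days: 27 − 0 = 27.

27 working days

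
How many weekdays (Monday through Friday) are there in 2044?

Jan 1, 2044 is a Friday.
That's 366 days from start to end, counting both.
366 = 7 × 52 + 2, so there are 52 full weeks plus 2 extra days.
Each full week contributes 5 weekdays (Mon–Fri): 52 × 5 = 260.
The 2 extra days are Fri, Sat — 1 of them qualifies.
Total: 260 + 1 = 261.

261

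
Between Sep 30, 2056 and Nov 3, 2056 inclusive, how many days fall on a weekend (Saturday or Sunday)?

Sep 30, 2056 is a Saturday.
That's 35 days from start to end, counting both.
35 = 7 × 5, so the span is exactly 5 full weeks.
Each full week contributes 2 weekend days (Sat, Sun): 5 × 2 = 10.

10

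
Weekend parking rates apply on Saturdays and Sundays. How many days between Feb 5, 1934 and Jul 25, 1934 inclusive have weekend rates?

Feb 5, 1934 is a Monday.
From Feb 5, 1934 to Jul 25, 1934 is 171 days inclusive.
171 = 7 × 24 + 3, so there are 24 full weeks plus 3 extra days.
Each full week contributes 2 weekend days (Sat, Sun): 24 × 2 = 48.
The 3 extra days are Monday, Tuesday, Wednesday — none qualify.
Total: 48 + 0 = 48.

48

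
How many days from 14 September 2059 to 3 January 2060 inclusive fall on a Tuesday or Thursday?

32

14 September 2059 is a Sunday.
The range spans 112 days (inclusive of both endpoints).
112 = 7 × 16, so the span is exactly 16 full weeks.
Each full week contributes 2 days from the set (Tue, Thu): 16 × 2 = 32.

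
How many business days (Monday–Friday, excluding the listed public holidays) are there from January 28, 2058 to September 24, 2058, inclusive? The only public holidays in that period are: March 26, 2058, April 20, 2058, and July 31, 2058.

January 28, 2058 is a Monday.
That's 240 days from start to end, counting both.
240 = 7 × 34 + 2, so there are 34 full weeks plus 2 extra days.
Each full week contributes 5 weekdays (Mon–Fri): 34 × 5 = 170.
The 2 extra days are Monday, Tuesday — 2 of them qualify.
Total: 170 + 2 = 172.
Holidays: March 26, 2058 (Tue); April 20, 2058 (Sat); July 31, 2058 (Wed).
2 of the 3 holidays fall on weekdays; the rest are weekends and were already excluded.
Business days: 172 − 2 = 170.

170 business days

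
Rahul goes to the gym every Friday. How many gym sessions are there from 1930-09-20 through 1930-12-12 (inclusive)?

12

1930-09-20 is a Saturday.
The range spans 84 days (inclusive of both endpoints).
84 = 7 × 12, so the span is exactly 12 full weeks.
Each full week contributes one Friday: 12 so far.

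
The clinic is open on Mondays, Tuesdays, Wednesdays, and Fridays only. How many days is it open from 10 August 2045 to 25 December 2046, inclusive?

10 August 2045 is a Thursday.
From 10 August 2045 to 25 December 2046 is 503 days inclusive.
503 = 7 × 71 + 6, so there are 71 full weeks plus 6 extra days.
Each full week contributes 4 days from the set (Mon, Tue, Wed, Fri): 71 × 4 = 284.
The 6 extra days are Thursday, Friday, Saturday, Sunday, Monday, Tuesday — 3 of them qualify.
Total: 284 + 3 = 287.

287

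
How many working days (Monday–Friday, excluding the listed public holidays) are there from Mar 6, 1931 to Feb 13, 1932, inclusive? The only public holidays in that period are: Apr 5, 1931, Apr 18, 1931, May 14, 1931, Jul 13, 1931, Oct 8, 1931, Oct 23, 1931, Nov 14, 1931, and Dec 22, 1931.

Mar 6, 1931 is a Friday.
That's 345 days from start to end, counting both.
345 = 7 × 49 + 2, so there are 49 full weeks plus 2 extra days.
Each full week contributes 5 weekdays (Mon–Fri): 49 × 5 = 245.
The 2 extra days are Friday, Saturday — 1 of them qualifies.
Total: 245 + 1 = 246.
Holidays: Apr 5, 1931 (Sun); Apr 18, 1931 (Sat); May 14, 1931 (Thu); Jul 13, 1931 (Mon); Oct 8, 1931 (Thu); Oct 23, 1931 (Fri); Nov 14, 1931 (Sat); Dec 22, 1931 (Tue).
5 of the 8 holidays fall on weekdays; the rest are weekends and were already excluded.
Business days: 246 − 5 = 241.

241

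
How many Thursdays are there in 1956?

52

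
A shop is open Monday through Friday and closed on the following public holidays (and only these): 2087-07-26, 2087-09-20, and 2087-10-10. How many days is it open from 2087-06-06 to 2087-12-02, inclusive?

127 business days

2087-06-06 is a Friday.
The range spans 180 days (inclusive of both endpoints).
180 = 7 × 25 + 5, so there are 25 full weeks plus 5 extra days.
Each full week contributes 5 weekdays (Mon–Fri): 25 × 5 = 125.
The 5 extra days are Fri, Sat, Sun, Mon, Tue — 3 of them qualify.
Total: 125 + 3 = 128.
Holidays: 2087-07-26 (Sat); 2087-09-20 (Sat); 2087-10-10 (Fri).
1 of the 3 holidays fall on weekdays; the rest are weekends and were already excluded.
Business days: 128 − 1 = 127.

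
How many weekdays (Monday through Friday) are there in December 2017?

21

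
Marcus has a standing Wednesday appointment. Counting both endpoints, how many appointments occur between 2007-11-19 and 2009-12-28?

2007-11-19 is a Monday.
That's 771 days from start to end, counting both.
771 = 7 × 110 + 1, so there are 110 full weeks plus 1 extra day.
Each full week contributes one Wednesday: 110 so far.
The 1 extra day is Mon — none qualify.
Total: 110 + 0 = 110.

110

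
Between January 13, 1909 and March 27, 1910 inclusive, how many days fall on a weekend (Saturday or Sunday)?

January 13, 1909 is a Wednesday.
From January 13, 1909 to March 27, 1910 is 439 days inclusive.
439 = 7 × 62 + 5, so there are 62 full weeks plus 5 extra days.
Each full week contributes 2 weekend days (Sat, Sun): 62 × 2 = 124.
The 5 extra days are Wednesday, Thursday, Friday, Saturday, Sunday — 2 of them qualify.
Total: 124 + 2 = 126.

126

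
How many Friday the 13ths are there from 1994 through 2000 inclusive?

Friday-the-13ths by year:
1994: May
1995: Jan, Oct
1996: Sep, Dec
1997: Jun
1998: Feb, Mar, Nov
1999: Aug
2000: Oct

11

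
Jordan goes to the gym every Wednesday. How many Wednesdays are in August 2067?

5

August 1, 2067 is a Monday.
That's 31 days from start to end, counting both.
31 = 7 × 4 + 3, so there are 4 full weeks plus 3 extra days.
Each full week contributes one Wednesday: 4 so far.
The 3 extra days are Monday, Tuesday, Wednesday — 1 of them qualifies.
Total: 4 + 1 = 5.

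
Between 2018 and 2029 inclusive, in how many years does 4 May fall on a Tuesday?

2

Day of week of May 4 in each year:
2018: Fri, 2019: Sat, 2020: Mon, 2021: Tue ✓, 2022: Wed, 2023: Thu, 2024: Sat, 2025: Sun, 2026: Mon, 2027: Tue ✓, 2028: Thu, 2029: Fri
Tuesdays: 2021, 2027.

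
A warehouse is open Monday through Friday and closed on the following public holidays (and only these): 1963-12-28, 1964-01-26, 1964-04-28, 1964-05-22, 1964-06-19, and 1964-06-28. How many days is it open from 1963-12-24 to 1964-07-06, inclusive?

137

1963-12-24 is a Tuesday.
The range spans 196 days (inclusive of both endpoints).
196 = 7 × 28, so the span is exactly 28 full weeks.
Each full week contributes 5 weekdays (Mon–Fri): 28 × 5 = 140.
Holidays: 1963-12-28 (Sat); 1964-01-26 (Sun); 1964-04-28 (Tue); 1964-05-22 (Fri); 1964-06-19 (Fri); 1964-06-28 (Sun).
3 of the 6 holidays fall on weekdays; the rest are weekends and were already excluded.
Business days: 140 − 3 = 137.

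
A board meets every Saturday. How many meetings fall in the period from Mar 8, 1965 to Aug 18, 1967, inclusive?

127 Saturdays

Mar 8, 1965 is a Monday.
From Mar 8, 1965 to Aug 18, 1967 is 894 days inclusive.
894 = 7 × 127 + 5, so there are 127 full weeks plus 5 extra days.
Each full week contributes one Saturday: 127 so far.
The 5 extra days are Monday, Tuesday, Wednesday, Thursday, Friday — none qualify.
Total: 127 + 0 = 127.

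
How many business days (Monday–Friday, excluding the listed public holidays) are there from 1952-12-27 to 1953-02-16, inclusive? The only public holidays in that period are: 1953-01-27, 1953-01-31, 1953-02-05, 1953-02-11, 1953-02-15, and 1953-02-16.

1952-12-27 is a Saturday.
From 1952-12-27 to 1953-02-16 is 52 days inclusive.
52 = 7 × 7 + 3, so there are 7 full weeks plus 3 extra days.
Each full week contributes 5 weekdays (Mon–Fri): 7 × 5 = 35.
The 3 extra days are Sat, Sun, Mon — 1 of them qualifies.
Total: 35 + 1 = 36.
Holidays: 1953-01-27 (Tue); 1953-01-31 (Sat); 1953-02-05 (Thu); 1953-02-11 (Wed); 1953-02-15 (Sun); 1953-02-16 (Mon).
4 of the 6 holidays fall on weekdays; the rest are weekends and were already excluded.
Business days: 36 − 4 = 32.

32 business days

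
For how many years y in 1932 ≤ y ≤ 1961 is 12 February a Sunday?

Day of week of February 12 in each year:
1932: Fri, 1933: Sun ✓, 1934: Mon, 1935: Tue, 1936: Wed, 1937: Fri, 1938: Sat, 1939: Sun ✓, 1940: Mon, 1941: Wed, 1942: Thu, 1943: Fri, 1944: Sat, 1945: Mon, 1946: Tue, 1947: Wed, 1948: Thu, 1949: Sat, 1950: Sun ✓, 1951: Mon, 1952: Tue, 1953: Thu, 1954: Fri, 1955: Sat, 1956: Sun ✓, 1957: Tue, 1958: Wed, 1959: Thu, 1960: Fri, 1961: Sun ✓
Sundays: 1933, 1939, 1950, 1956, 1961.

5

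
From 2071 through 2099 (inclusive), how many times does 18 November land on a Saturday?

Day of week of November 18 in each year:
2071: Wed, 2072: Fri, 2073: Sat ✓, 2074: Sun, 2075: Mon, 2076: Wed, 2077: Thu, 2078: Fri, 2079: Sat ✓, 2080: Mon, 2081: Tue, 2082: Wed, 2083: Thu, 2084: Sat ✓, 2085: Sun, 2086: Mon, 2087: Tue, 2088: Thu, 2089: Fri, 2090: Sat ✓, 2091: Sun, 2092: Tue, 2093: Wed, 2094: Thu, 2095: Fri, 2096: Sun, 2097: Mon, 2098: Tue, 2099: Wed
Saturdays: 2073, 2079, 2084, 2090.

4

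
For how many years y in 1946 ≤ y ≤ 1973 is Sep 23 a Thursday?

Day of week of September 23 in each year:
1946: Mon, 1947: Tue, 1948: Thu ✓, 1949: Fri, 1950: Sat, 1951: Sun, 1952: Tue, 1953: Wed, 1954: Thu ✓, 1955: Fri, 1956: Sun, 1957: Mon, 1958: Tue, 1959: Wed, 1960: Fri, 1961: Sat, 1962: Sun, 1963: Mon, 1964: Wed, 1965: Thu ✓, 1966: Fri, 1967: Sat, 1968: Mon, 1969: Tue, 1970: Wed, 1971: Thu ✓, 1972: Sat, 1973: Sun
Thursdays: 1948, 1954, 1965, 1971.

4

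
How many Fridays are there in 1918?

52

1 January 1918 is a Tuesday.
From 1 January 1918 to 31 December 1918 is 365 days inclusive.
365 = 7 × 52 + 1, so there are 52 full weeks plus 1 extra day.
Each full week contributes one Friday: 52 so far.
The 1 extra day is Tue — none qualify.
Total: 52 + 0 = 52.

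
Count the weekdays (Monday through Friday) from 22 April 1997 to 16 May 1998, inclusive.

279

22 April 1997 is a Tuesday.
The range spans 390 days (inclusive of both endpoints).
390 = 7 × 55 + 5, so there are 55 full weeks plus 5 extra days.
Each full week contributes 5 weekdays (Mon–Fri): 55 × 5 = 275.
The 5 extra days are Tue, Wed, Thu, Fri, Sat — 4 of them qualify.
Total: 275 + 4 = 279.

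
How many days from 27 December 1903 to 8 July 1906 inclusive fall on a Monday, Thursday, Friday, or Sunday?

529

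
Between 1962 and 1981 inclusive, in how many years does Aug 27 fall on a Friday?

3

Day of week of August 27 in each year:
1962: Mon, 1963: Tue, 1964: Thu, 1965: Fri ✓, 1966: Sat, 1967: Sun, 1968: Tue, 1969: Wed, 1970: Thu, 1971: Fri ✓, 1972: Sun, 1973: Mon, 1974: Tue, 1975: Wed, 1976: Fri ✓, 1977: Sat, 1978: Sun, 1979: Mon, 1980: Wed, 1981: Thu
Fridays: 1965, 1971, 1976.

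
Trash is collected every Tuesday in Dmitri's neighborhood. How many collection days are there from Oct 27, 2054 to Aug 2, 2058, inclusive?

197 Tuesdays

Oct 27, 2054 is a Tuesday.
From Oct 27, 2054 to Aug 2, 2058 is 1376 days inclusive.
1376 = 7 × 196 + 4, so there are 196 full weeks plus 4 extra days.
Each full week contributes one Tuesday: 196 so far.
The 4 extra days are Tue, Wed, Thu, Fri — 1 of them qualifies.
Total: 196 + 1 = 197.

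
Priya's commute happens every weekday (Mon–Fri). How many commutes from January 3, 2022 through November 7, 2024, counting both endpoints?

January 3, 2022 is a Monday.
The range spans 1040 days (inclusive of both endpoints).
1040 = 7 × 148 + 4, so there are 148 full weeks plus 4 extra days.
Each full week contributes 5 weekdays (Mon–Fri): 148 × 5 = 740.
The 4 extra days are Monday, Tuesday, Wednesday, Thursday — 4 of them qualify.
Total: 740 + 4 = 744.

744 weekdays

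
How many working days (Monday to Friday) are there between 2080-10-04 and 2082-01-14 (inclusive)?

334 weekdays

2080-10-04 is a Friday.
From 2080-10-04 to 2082-01-14 is 468 days inclusive.
468 = 7 × 66 + 6, so there are 66 full weeks plus 6 extra days.
Each full week contributes 5 weekdays (Mon–Fri): 66 × 5 = 330.
The 6 extra days are Fri, Sat, Sun, Mon, Tue, Wed — 4 of them qualify.
Total: 330 + 4 = 334.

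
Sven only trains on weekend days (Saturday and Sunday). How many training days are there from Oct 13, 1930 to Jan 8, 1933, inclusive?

234

Oct 13, 1930 is a Monday.
That's 819 days from start to end, counting both.
819 = 7 × 117, so the span is exactly 117 full weeks.
Each full week contributes 2 weekend days (Sat, Sun): 117 × 2 = 234.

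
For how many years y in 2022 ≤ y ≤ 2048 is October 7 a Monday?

4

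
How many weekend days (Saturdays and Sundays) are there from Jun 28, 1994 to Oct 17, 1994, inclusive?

32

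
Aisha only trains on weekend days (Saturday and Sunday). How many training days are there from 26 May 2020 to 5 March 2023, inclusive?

26 May 2020 is a Tuesday.
The range spans 1014 days (inclusive of both endpoints).
1014 = 7 × 144 + 6, so there are 144 full weeks plus 6 extra days.
Each full week contributes 2 weekend days (Sat, Sun): 144 × 2 = 288.
The 6 extra days are Tue, Wed, Thu, Fri, Sat, Sun — 2 of them qualify.
Total: 288 + 2 = 290.

290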